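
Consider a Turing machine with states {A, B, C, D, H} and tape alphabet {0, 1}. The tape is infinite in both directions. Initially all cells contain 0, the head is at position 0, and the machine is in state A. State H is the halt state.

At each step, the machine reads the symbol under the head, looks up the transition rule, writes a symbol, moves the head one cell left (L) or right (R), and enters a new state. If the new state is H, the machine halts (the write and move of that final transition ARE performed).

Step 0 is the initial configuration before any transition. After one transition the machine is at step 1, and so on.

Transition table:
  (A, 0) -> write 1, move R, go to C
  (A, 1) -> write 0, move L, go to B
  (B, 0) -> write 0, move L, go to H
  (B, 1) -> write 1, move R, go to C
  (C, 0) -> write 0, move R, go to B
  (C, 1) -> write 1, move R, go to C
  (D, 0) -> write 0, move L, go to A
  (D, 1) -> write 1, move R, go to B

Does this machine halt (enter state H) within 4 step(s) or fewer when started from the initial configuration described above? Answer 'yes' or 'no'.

Step 1: in state A at pos 0, read 0 -> (A,0)->write 1,move R,goto C. Now: state=C, head=1, tape[-1..2]=0100 (head:   ^)
Step 2: in state C at pos 1, read 0 -> (C,0)->write 0,move R,goto B. Now: state=B, head=2, tape[-1..3]=01000 (head:    ^)
Step 3: in state B at pos 2, read 0 -> (B,0)->write 0,move L,goto H. Now: state=H, head=1, tape[-1..3]=01000 (head:   ^)
State H reached at step 3; 3 <= 4 -> yes

Answer: yes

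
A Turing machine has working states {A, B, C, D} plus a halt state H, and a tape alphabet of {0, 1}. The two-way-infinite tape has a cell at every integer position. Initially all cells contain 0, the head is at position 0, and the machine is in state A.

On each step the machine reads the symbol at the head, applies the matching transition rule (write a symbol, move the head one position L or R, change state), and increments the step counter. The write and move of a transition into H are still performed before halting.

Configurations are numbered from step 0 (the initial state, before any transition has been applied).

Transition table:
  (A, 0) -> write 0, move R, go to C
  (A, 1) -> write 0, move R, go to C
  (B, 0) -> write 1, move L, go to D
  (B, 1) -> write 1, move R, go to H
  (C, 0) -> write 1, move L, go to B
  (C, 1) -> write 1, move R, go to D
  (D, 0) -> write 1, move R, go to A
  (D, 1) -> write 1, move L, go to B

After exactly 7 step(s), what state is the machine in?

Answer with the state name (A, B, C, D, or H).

Step 1: in state A at pos 0, read 0 -> (A,0)->write 0,move R,goto C. Now: state=C, head=1, tape[-1..2]=0000 (head:   ^)
Step 2: in state C at pos 1, read 0 -> (C,0)->write 1,move L,goto B. Now: state=B, head=0, tape[-1..2]=0010 (head:  ^)
Step 3: in state B at pos 0, read 0 -> (B,0)->write 1,move L,goto D. Now: state=D, head=-1, tape[-2..2]=00110 (head:  ^)
Step 4: in state D at pos -1, read 0 -> (D,0)->write 1,move R,goto A. Now: state=A, head=0, tape[-2..2]=01110 (head:   ^)
Step 5: in state A at pos 0, read 1 -> (A,1)->write 0,move R,goto C. Now: state=C, head=1, tape[-2..2]=01010 (head:    ^)
Step 6: in state C at pos 1, read 1 -> (C,1)->write 1,move R,goto D. Now: state=D, head=2, tape[-2..3]=010100 (head:     ^)
Step 7: in state D at pos 2, read 0 -> (D,0)->write 1,move R,goto A. Now: state=A, head=3, tape[-2..4]=0101100 (head:      ^)

Answer: A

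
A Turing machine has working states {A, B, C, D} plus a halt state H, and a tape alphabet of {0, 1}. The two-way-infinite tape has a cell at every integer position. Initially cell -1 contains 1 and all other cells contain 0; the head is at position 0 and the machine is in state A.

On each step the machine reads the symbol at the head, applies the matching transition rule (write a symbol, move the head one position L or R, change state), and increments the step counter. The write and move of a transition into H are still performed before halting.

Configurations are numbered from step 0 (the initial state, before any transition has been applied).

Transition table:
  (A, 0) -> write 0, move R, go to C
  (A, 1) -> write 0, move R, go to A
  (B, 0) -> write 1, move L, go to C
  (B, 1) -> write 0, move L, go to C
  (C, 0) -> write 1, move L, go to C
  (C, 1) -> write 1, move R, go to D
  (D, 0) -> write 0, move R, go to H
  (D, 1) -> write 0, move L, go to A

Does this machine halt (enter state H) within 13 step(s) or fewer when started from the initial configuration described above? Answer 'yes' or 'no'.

Answer: yes

Derivation:
Step 1: in state A at pos 0, read 0 -> (A,0)->write 0,move R,goto C. Now: state=C, head=1, tape[-2..2]=01000 (head:    ^)
Step 2: in state C at pos 1, read 0 -> (C,0)->write 1,move L,goto C. Now: state=C, head=0, tape[-2..2]=01010 (head:   ^)
Step 3: in state C at pos 0, read 0 -> (C,0)->write 1,move L,goto C. Now: state=C, head=-1, tape[-2..2]=01110 (head:  ^)
Step 4: in state C at pos -1, read 1 -> (C,1)->write 1,move R,goto D. Now: state=D, head=0, tape[-2..2]=01110 (head:   ^)
Step 5: in state D at pos 0, read 1 -> (D,1)->write 0,move L,goto A. Now: state=A, head=-1, tape[-2..2]=01010 (head:  ^)
Step 6: in state A at pos -1, read 1 -> (A,1)->write 0,move R,goto A. Now: state=A, head=0, tape[-2..2]=00010 (head:   ^)
Step 7: in state A at pos 0, read 0 -> (A,0)->write 0,move R,goto C. Now: state=C, head=1, tape[-2..2]=00010 (head:    ^)
Step 8: in state C at pos 1, read 1 -> (C,1)->write 1,move R,goto D. Now: state=D, head=2, tape[-2..3]=000100 (head:     ^)
Step 9: in state D at pos 2, read 0 -> (D,0)->write 0,move R,goto H. Now: state=H, head=3, tape[-2..4]=0001000 (head:      ^)
State H reached at step 9; 9 <= 13 -> yes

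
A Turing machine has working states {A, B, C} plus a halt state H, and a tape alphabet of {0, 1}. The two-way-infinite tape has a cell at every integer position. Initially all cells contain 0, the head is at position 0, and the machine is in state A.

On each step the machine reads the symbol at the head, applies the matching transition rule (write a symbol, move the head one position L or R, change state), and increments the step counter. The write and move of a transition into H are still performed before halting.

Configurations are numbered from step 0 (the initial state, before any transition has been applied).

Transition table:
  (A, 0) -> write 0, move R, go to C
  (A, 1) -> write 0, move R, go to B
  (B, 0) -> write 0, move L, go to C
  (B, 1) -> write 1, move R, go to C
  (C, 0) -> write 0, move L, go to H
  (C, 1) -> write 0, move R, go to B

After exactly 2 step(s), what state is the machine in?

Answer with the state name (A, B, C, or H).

Answer: H

Derivation:
Step 1: in state A at pos 0, read 0 -> (A,0)->write 0,move R,goto C. Now: state=C, head=1, tape[-1..2]=0000 (head:   ^)
Step 2: in state C at pos 1, read 0 -> (C,0)->write 0,move L,goto H. Now: state=H, head=0, tape[-1..2]=0000 (head:  ^)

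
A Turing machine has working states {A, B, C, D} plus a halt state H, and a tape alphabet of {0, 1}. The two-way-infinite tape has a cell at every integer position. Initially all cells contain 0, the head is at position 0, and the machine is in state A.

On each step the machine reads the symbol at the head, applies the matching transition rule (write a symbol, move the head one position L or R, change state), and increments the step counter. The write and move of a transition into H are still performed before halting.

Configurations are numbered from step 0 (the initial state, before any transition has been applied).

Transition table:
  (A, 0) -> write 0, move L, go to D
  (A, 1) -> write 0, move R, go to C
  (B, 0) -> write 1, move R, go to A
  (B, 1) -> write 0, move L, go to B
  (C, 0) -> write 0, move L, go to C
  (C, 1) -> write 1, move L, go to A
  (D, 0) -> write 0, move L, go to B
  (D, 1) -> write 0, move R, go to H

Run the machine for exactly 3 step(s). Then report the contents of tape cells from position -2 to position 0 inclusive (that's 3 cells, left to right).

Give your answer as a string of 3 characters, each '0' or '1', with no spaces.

Step 1: in state A at pos 0, read 0 -> (A,0)->write 0,move L,goto D. Now: state=D, head=-1, tape[-2..1]=0000 (head:  ^)
Step 2: in state D at pos -1, read 0 -> (D,0)->write 0,move L,goto B. Now: state=B, head=-2, tape[-3..1]=00000 (head:  ^)
Step 3: in state B at pos -2, read 0 -> (B,0)->write 1,move R,goto A. Now: state=A, head=-1, tape[-3..1]=01000 (head:   ^)

Answer: 100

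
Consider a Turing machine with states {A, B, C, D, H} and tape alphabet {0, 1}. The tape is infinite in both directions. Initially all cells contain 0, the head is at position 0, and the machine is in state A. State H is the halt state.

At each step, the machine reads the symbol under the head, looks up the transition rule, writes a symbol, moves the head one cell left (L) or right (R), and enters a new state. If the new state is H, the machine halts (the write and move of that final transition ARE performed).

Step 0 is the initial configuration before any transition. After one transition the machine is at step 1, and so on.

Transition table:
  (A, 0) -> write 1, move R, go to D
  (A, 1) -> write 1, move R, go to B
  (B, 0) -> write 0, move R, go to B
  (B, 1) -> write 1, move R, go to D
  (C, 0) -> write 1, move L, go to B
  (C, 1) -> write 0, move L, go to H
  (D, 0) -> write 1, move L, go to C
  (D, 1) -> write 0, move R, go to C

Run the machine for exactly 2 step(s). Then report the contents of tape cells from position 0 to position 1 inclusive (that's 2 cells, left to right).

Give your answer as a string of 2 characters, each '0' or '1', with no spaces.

Answer: 11

Derivation:
Step 1: in state A at pos 0, read 0 -> (A,0)->write 1,move R,goto D. Now: state=D, head=1, tape[-1..2]=0100 (head:   ^)
Step 2: in state D at pos 1, read 0 -> (D,0)->write 1,move L,goto C. Now: state=C, head=0, tape[-1..2]=0110 (head:  ^)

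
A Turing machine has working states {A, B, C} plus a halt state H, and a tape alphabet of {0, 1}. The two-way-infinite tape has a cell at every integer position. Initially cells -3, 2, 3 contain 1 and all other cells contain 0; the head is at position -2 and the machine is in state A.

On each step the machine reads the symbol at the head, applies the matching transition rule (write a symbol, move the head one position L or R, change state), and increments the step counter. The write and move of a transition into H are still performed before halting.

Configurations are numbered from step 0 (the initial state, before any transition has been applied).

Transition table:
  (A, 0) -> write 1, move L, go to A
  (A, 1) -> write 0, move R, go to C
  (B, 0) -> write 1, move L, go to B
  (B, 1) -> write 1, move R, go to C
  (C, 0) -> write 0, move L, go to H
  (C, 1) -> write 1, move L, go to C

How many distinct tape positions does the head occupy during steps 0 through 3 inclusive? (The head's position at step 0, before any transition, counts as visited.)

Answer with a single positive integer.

Answer: 2

Derivation:
Step 1: in state A at pos -2, read 0 -> (A,0)->write 1,move L,goto A. Now: state=A, head=-3, tape[-4..4]=011000110 (head:  ^)
Step 2: in state A at pos -3, read 1 -> (A,1)->write 0,move R,goto C. Now: state=C, head=-2, tape[-4..4]=001000110 (head:   ^)
Step 3: in state C at pos -2, read 1 -> (C,1)->write 1,move L,goto C. Now: state=C, head=-3, tape[-4..4]=001000110 (head:  ^)
Head positions at steps 0..3: starting at -2, distinct positions visited = {-3, -2} -> 2 position(s)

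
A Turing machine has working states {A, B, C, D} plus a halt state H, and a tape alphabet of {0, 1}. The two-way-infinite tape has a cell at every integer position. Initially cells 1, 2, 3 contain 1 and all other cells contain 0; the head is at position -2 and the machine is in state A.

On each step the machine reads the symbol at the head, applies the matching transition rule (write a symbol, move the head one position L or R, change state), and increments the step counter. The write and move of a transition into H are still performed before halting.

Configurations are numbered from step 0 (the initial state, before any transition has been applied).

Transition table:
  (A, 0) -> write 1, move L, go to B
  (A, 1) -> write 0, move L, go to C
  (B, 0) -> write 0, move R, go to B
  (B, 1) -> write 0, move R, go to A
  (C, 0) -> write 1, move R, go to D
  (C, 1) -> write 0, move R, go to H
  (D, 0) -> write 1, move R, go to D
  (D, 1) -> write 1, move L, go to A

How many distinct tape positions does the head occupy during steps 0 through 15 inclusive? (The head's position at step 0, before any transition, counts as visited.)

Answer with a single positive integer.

Answer: 6

Derivation:
Step 1: in state A at pos -2, read 0 -> (A,0)->write 1,move L,goto B. Now: state=B, head=-3, tape[-4..4]=001001110 (head:  ^)
Step 2: in state B at pos -3, read 0 -> (B,0)->write 0,move R,goto B. Now: state=B, head=-2, tape[-4..4]=001001110 (head:   ^)
Step 3: in state B at pos -2, read 1 -> (B,1)->write 0,move R,goto A. Now: state=A, head=-1, tape[-4..4]=000001110 (head:    ^)
Step 4: in state A at pos -1, read 0 -> (A,0)->write 1,move L,goto B. Now: state=B, head=-2, tape[-4..4]=000101110 (head:   ^)
Step 5: in state B at pos -2, read 0 -> (B,0)->write 0,move R,goto B. Now: state=B, head=-1, tape[-4..4]=000101110 (head:    ^)
Step 6: in state B at pos -1, read 1 -> (B,1)->write 0,move R,goto A. Now: state=A, head=0, tape[-4..4]=000001110 (head:     ^)
Step 7: in state A at pos 0, read 0 -> (A,0)->write 1,move L,goto B. Now: state=B, head=-1, tape[-4..4]=000011110 (head:    ^)
Step 8: in state B at pos -1, read 0 -> (B,0)->write 0,move R,goto B. Now: state=B, head=0, tape[-4..4]=000011110 (head:     ^)
Step 9: in state B at pos 0, read 1 -> (B,1)->write 0,move R,goto A. Now: state=A, head=1, tape[-4..4]=000001110 (head:      ^)
Step 10: in state A at pos 1, read 1 -> (A,1)->write 0,move L,goto C. Now: state=C, head=0, tape[-4..4]=000000110 (head:     ^)
Step 11: in state C at pos 0, read 0 -> (C,0)->write 1,move R,goto D. Now: state=D, head=1, tape[-4..4]=000010110 (head:      ^)
Step 12: in state D at pos 1, read 0 -> (D,0)->write 1,move R,goto D. Now: state=D, head=2, tape[-4..4]=000011110 (head:       ^)
Step 13: in state D at pos 2, read 1 -> (D,1)->write 1,move L,goto A. Now: state=A, head=1, tape[-4..4]=000011110 (head:      ^)
Step 14: in state A at pos 1, read 1 -> (A,1)->write 0,move L,goto C. Now: state=C, head=0, tape[-4..4]=000010110 (head:     ^)
Step 15: in state C at pos 0, read 1 -> (C,1)->write 0,move R,goto H. Now: state=H, head=1, tape[-4..4]=000000110 (head:      ^)
Head positions at steps 0..15: starting at -2, distinct positions visited = {-3, -2, -1, 0, 1, 2} -> 6 position(s)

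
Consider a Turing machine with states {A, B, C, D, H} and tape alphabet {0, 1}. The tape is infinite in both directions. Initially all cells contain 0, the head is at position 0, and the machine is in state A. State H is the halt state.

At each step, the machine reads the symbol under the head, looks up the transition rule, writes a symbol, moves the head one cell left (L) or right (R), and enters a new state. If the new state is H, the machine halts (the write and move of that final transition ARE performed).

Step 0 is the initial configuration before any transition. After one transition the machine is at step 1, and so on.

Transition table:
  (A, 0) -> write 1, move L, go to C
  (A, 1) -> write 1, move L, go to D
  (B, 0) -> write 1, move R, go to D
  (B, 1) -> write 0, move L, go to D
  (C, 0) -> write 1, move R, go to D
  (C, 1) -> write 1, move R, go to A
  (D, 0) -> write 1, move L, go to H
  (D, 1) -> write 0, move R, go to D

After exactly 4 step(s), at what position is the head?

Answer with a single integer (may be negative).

Step 1: in state A at pos 0, read 0 -> (A,0)->write 1,move L,goto C. Now: state=C, head=-1, tape[-2..1]=0010 (head:  ^)
Step 2: in state C at pos -1, read 0 -> (C,0)->write 1,move R,goto D. Now: state=D, head=0, tape[-2..1]=0110 (head:   ^)
Step 3: in state D at pos 0, read 1 -> (D,1)->write 0,move R,goto D. Now: state=D, head=1, tape[-2..2]=01000 (head:    ^)
Step 4: in state D at pos 1, read 0 -> (D,0)->write 1,move L,goto H. Now: state=H, head=0, tape[-2..2]=01010 (head:   ^)

Answer: 0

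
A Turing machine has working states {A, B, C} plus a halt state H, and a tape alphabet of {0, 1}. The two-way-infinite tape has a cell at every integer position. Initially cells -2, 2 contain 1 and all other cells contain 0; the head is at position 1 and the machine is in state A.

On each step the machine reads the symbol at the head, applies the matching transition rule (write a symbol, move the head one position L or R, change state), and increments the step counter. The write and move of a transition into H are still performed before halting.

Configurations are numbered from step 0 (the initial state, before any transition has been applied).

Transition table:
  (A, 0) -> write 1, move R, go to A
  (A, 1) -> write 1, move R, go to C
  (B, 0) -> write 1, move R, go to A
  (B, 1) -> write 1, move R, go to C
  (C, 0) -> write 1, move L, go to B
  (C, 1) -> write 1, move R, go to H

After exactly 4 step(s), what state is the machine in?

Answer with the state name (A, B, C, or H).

Answer: C

Derivation:
Step 1: in state A at pos 1, read 0 -> (A,0)->write 1,move R,goto A. Now: state=A, head=2, tape[-3..3]=0100110 (head:      ^)
Step 2: in state A at pos 2, read 1 -> (A,1)->write 1,move R,goto C. Now: state=C, head=3, tape[-3..4]=01001100 (head:       ^)
Step 3: in state C at pos 3, read 0 -> (C,0)->write 1,move L,goto B. Now: state=B, head=2, tape[-3..4]=01001110 (head:      ^)
Step 4: in state B at pos 2, read 1 -> (B,1)->write 1,move R,goto C. Now: state=C, head=3, tape[-3..4]=01001110 (head:       ^)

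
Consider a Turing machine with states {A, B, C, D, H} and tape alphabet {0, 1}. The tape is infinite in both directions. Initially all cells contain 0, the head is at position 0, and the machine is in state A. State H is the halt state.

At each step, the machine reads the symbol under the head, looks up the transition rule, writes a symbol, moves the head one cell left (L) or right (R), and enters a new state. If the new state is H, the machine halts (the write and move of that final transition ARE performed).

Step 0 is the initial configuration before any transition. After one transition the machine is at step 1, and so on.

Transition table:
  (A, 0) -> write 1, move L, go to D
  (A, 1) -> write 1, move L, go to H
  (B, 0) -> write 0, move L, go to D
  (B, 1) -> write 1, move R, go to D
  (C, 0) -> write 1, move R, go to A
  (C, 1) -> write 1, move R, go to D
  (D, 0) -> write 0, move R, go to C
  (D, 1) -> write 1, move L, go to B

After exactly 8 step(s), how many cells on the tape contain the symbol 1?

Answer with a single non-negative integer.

Answer: 3

Derivation:
Step 1: in state A at pos 0, read 0 -> (A,0)->write 1,move L,goto D. Now: state=D, head=-1, tape[-2..1]=0010 (head:  ^)
Step 2: in state D at pos -1, read 0 -> (D,0)->write 0,move R,goto C. Now: state=C, head=0, tape[-2..1]=0010 (head:   ^)
Step 3: in state C at pos 0, read 1 -> (C,1)->write 1,move R,goto D. Now: state=D, head=1, tape[-2..2]=00100 (head:    ^)
Step 4: in state D at pos 1, read 0 -> (D,0)->write 0,move R,goto C. Now: state=C, head=2, tape[-2..3]=001000 (head:     ^)
Step 5: in state C at pos 2, read 0 -> (C,0)->write 1,move R,goto A. Now: state=A, head=3, tape[-2..4]=0010100 (head:      ^)
Step 6: in state A at pos 3, read 0 -> (A,0)->write 1,move L,goto D. Now: state=D, head=2, tape[-2..4]=0010110 (head:     ^)
Step 7: in state D at pos 2, read 1 -> (D,1)->write 1,move L,goto B. Now: state=B, head=1, tape[-2..4]=0010110 (head:    ^)
Step 8: in state B at pos 1, read 0 -> (B,0)->write 0,move L,goto D. Now: state=D, head=0, tape[-2..4]=0010110 (head:   ^)
Cells containing 1 after step 8: {0, 2, 3} -> 3 cell(s)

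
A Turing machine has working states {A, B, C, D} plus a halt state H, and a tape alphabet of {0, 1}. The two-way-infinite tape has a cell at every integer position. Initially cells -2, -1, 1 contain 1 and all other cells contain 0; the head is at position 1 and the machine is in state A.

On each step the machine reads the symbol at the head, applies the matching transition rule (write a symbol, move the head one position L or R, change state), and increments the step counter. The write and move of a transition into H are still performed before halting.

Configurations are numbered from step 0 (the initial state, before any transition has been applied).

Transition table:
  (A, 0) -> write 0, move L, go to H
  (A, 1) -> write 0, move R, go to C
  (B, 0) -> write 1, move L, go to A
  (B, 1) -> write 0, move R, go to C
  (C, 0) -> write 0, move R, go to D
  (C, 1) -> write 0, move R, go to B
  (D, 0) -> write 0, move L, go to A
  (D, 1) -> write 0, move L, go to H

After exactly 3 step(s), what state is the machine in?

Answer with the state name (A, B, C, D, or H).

Answer: A

Derivation:
Step 1: in state A at pos 1, read 1 -> (A,1)->write 0,move R,goto C. Now: state=C, head=2, tape[-3..3]=0110000 (head:      ^)
Step 2: in state C at pos 2, read 0 -> (C,0)->write 0,move R,goto D. Now: state=D, head=3, tape[-3..4]=01100000 (head:       ^)
Step 3: in state D at pos 3, read 0 -> (D,0)->write 0,move L,goto A. Now: state=A, head=2, tape[-3..4]=01100000 (head:      ^)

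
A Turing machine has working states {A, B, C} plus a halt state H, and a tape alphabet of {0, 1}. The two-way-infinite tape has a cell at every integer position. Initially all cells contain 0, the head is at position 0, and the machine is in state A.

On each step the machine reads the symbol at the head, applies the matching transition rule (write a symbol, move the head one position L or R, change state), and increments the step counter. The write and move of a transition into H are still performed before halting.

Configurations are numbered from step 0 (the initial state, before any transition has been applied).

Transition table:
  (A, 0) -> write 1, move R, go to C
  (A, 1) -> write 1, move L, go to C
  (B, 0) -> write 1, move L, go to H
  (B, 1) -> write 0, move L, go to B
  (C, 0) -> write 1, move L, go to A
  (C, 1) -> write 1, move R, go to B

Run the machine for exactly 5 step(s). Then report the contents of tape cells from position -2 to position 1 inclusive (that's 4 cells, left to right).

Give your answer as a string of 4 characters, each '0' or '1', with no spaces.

Step 1: in state A at pos 0, read 0 -> (A,0)->write 1,move R,goto C. Now: state=C, head=1, tape[-1..2]=0100 (head:   ^)
Step 2: in state C at pos 1, read 0 -> (C,0)->write 1,move L,goto A. Now: state=A, head=0, tape[-1..2]=0110 (head:  ^)
Step 3: in state A at pos 0, read 1 -> (A,1)->write 1,move L,goto C. Now: state=C, head=-1, tape[-2..2]=00110 (head:  ^)
Step 4: in state C at pos -1, read 0 -> (C,0)->write 1,move L,goto A. Now: state=A, head=-2, tape[-3..2]=001110 (head:  ^)
Step 5: in state A at pos -2, read 0 -> (A,0)->write 1,move R,goto C. Now: state=C, head=-1, tape[-3..2]=011110 (head:   ^)

Answer: 1111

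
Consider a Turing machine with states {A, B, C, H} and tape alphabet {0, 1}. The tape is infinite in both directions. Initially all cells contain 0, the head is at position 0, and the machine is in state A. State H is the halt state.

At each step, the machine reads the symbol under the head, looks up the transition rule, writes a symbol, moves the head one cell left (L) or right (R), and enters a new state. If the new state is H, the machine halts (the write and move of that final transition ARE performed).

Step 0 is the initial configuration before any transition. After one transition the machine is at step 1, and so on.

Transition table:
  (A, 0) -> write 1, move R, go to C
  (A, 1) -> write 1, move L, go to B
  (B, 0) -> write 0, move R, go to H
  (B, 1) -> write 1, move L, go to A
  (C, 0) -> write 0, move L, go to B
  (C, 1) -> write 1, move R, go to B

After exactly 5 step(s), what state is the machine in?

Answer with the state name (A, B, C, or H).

Answer: B

Derivation:
Step 1: in state A at pos 0, read 0 -> (A,0)->write 1,move R,goto C. Now: state=C, head=1, tape[-1..2]=0100 (head:   ^)
Step 2: in state C at pos 1, read 0 -> (C,0)->write 0,move L,goto B. Now: state=B, head=0, tape[-1..2]=0100 (head:  ^)
Step 3: in state B at pos 0, read 1 -> (B,1)->write 1,move L,goto A. Now: state=A, head=-1, tape[-2..2]=00100 (head:  ^)
Step 4: in state A at pos -1, read 0 -> (A,0)->write 1,move R,goto C. Now: state=C, head=0, tape[-2..2]=01100 (head:   ^)
Step 5: in state C at pos 0, read 1 -> (C,1)->write 1,move R,goto B. Now: state=B, head=1, tape[-2..2]=01100 (head:    ^)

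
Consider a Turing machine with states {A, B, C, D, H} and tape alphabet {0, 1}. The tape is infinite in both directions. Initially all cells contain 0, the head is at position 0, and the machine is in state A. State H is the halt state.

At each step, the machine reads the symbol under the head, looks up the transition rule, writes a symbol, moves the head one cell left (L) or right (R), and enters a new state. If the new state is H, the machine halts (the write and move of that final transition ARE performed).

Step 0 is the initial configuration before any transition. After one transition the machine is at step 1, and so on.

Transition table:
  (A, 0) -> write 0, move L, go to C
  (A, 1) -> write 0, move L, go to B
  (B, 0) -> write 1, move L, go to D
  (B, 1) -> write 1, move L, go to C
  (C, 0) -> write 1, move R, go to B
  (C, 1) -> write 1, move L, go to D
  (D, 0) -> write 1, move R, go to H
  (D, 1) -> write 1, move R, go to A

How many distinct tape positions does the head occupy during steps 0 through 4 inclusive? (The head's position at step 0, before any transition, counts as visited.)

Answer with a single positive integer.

Answer: 2

Derivation:
Step 1: in state A at pos 0, read 0 -> (A,0)->write 0,move L,goto C. Now: state=C, head=-1, tape[-2..1]=0000 (head:  ^)
Step 2: in state C at pos -1, read 0 -> (C,0)->write 1,move R,goto B. Now: state=B, head=0, tape[-2..1]=0100 (head:   ^)
Step 3: in state B at pos 0, read 0 -> (B,0)->write 1,move L,goto D. Now: state=D, head=-1, tape[-2..1]=0110 (head:  ^)
Step 4: in state D at pos -1, read 1 -> (D,1)->write 1,move R,goto A. Now: state=A, head=0, tape[-2..1]=0110 (head:   ^)
Head positions at steps 0..4: starting at 0, distinct positions visited = {-1, 0} -> 2 position(s)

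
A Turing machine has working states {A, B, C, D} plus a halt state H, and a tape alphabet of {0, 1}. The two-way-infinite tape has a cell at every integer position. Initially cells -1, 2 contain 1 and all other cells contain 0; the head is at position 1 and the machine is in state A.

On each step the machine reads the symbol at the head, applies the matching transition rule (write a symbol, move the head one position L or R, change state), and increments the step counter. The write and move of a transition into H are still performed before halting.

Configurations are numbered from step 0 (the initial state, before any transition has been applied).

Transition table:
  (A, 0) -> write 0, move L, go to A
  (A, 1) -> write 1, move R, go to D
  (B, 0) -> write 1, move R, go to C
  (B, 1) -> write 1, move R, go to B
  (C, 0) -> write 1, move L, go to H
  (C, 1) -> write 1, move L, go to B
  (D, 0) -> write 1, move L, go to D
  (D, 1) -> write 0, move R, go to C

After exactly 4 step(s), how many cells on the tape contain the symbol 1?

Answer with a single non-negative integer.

Step 1: in state A at pos 1, read 0 -> (A,0)->write 0,move L,goto A. Now: state=A, head=0, tape[-2..3]=010010 (head:   ^)
Step 2: in state A at pos 0, read 0 -> (A,0)->write 0,move L,goto A. Now: state=A, head=-1, tape[-2..3]=010010 (head:  ^)
Step 3: in state A at pos -1, read 1 -> (A,1)->write 1,move R,goto D. Now: state=D, head=0, tape[-2..3]=010010 (head:   ^)
Step 4: in state D at pos 0, read 0 -> (D,0)->write 1,move L,goto D. Now: state=D, head=-1, tape[-2..3]=011010 (head:  ^)
Cells containing 1 after step 4: {-1, 0, 2} -> 3 cell(s)

Answer: 3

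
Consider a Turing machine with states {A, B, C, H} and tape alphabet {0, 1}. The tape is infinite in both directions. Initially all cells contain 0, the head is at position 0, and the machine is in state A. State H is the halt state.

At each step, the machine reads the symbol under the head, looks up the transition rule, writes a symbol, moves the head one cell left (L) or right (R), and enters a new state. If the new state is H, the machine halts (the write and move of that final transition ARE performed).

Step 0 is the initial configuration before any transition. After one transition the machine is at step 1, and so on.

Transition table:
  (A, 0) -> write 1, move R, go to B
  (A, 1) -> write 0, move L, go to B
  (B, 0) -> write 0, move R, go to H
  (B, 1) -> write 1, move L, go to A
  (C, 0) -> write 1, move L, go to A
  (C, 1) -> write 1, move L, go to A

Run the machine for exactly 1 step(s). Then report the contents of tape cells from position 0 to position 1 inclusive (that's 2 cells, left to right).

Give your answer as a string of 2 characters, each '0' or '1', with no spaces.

Step 1: in state A at pos 0, read 0 -> (A,0)->write 1,move R,goto B. Now: state=B, head=1, tape[-1..2]=0100 (head:   ^)

Answer: 10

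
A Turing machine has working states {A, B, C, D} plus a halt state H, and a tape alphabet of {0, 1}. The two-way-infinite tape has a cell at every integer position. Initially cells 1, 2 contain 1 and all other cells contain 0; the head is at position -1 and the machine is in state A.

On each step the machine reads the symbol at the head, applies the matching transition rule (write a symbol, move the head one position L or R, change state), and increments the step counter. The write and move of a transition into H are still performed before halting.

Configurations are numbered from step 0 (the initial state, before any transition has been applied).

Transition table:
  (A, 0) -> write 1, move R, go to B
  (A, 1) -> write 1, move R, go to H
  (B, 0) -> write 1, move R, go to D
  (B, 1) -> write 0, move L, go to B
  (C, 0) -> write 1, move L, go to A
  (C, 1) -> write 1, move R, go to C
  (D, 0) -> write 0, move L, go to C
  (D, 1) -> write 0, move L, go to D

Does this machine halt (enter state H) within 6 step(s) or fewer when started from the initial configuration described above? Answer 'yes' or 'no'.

Step 1: in state A at pos -1, read 0 -> (A,0)->write 1,move R,goto B. Now: state=B, head=0, tape[-2..3]=010110 (head:   ^)
Step 2: in state B at pos 0, read 0 -> (B,0)->write 1,move R,goto D. Now: state=D, head=1, tape[-2..3]=011110 (head:    ^)
Step 3: in state D at pos 1, read 1 -> (D,1)->write 0,move L,goto D. Now: state=D, head=0, tape[-2..3]=011010 (head:   ^)
Step 4: in state D at pos 0, read 1 -> (D,1)->write 0,move L,goto D. Now: state=D, head=-1, tape[-2..3]=010010 (head:  ^)
Step 5: in state D at pos -1, read 1 -> (D,1)->write 0,move L,goto D. Now: state=D, head=-2, tape[-3..3]=0000010 (head:  ^)
Step 6: in state D at pos -2, read 0 -> (D,0)->write 0,move L,goto C. Now: state=C, head=-3, tape[-4..3]=00000010 (head:  ^)
After 6 step(s): state = C (not H) -> not halted within 6 -> no

Answer: no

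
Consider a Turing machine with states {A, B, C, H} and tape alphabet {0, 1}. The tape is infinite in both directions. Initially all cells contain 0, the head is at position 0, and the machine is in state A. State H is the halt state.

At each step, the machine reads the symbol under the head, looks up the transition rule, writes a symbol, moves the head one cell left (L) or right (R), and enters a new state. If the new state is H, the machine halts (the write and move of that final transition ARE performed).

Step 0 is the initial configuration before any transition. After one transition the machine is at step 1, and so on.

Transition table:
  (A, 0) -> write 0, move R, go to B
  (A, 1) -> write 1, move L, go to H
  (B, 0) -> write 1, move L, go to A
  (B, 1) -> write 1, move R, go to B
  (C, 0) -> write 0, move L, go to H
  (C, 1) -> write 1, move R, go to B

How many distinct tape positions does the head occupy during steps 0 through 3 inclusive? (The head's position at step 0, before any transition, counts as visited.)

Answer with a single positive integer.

Answer: 2

Derivation:
Step 1: in state A at pos 0, read 0 -> (A,0)->write 0,move R,goto B. Now: state=B, head=1, tape[-1..2]=0000 (head:   ^)
Step 2: in state B at pos 1, read 0 -> (B,0)->write 1,move L,goto A. Now: state=A, head=0, tape[-1..2]=0010 (head:  ^)
Step 3: in state A at pos 0, read 0 -> (A,0)->write 0,move R,goto B. Now: state=B, head=1, tape[-1..2]=0010 (head:   ^)
Head positions at steps 0..3: starting at 0, distinct positions visited = {0, 1} -> 2 position(s)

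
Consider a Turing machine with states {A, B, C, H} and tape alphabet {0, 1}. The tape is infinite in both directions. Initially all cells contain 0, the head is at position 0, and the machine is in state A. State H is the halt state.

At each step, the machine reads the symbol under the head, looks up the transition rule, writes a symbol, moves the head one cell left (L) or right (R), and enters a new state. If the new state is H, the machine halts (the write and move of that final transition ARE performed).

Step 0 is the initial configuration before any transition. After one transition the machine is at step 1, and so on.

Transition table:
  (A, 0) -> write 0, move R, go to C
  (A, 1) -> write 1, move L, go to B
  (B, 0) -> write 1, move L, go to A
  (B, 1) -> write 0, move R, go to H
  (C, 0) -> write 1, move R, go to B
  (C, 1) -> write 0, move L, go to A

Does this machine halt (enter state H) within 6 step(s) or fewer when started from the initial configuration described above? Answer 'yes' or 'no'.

Step 1: in state A at pos 0, read 0 -> (A,0)->write 0,move R,goto C. Now: state=C, head=1, tape[-1..2]=0000 (head:   ^)
Step 2: in state C at pos 1, read 0 -> (C,0)->write 1,move R,goto B. Now: state=B, head=2, tape[-1..3]=00100 (head:    ^)
Step 3: in state B at pos 2, read 0 -> (B,0)->write 1,move L,goto A. Now: state=A, head=1, tape[-1..3]=00110 (head:   ^)
Step 4: in state A at pos 1, read 1 -> (A,1)->write 1,move L,goto B. Now: state=B, head=0, tape[-1..3]=00110 (head:  ^)
Step 5: in state B at pos 0, read 0 -> (B,0)->write 1,move L,goto A. Now: state=A, head=-1, tape[-2..3]=001110 (head:  ^)
Step 6: in state A at pos -1, read 0 -> (A,0)->write 0,move R,goto C. Now: state=C, head=0, tape[-2..3]=001110 (head:   ^)
After 6 step(s): state = C (not H) -> not halted within 6 -> no

Answer: no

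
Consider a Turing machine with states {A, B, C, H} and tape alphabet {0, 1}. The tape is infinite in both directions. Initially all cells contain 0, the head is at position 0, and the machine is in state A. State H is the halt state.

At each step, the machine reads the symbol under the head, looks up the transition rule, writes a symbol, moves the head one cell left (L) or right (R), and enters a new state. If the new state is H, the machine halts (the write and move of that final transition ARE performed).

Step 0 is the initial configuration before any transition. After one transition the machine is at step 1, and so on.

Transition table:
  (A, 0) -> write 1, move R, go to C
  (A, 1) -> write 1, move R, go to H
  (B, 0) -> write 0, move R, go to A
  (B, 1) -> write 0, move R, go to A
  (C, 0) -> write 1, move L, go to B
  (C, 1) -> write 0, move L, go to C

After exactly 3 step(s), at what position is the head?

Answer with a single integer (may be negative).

Answer: 1

Derivation:
Step 1: in state A at pos 0, read 0 -> (A,0)->write 1,move R,goto C. Now: state=C, head=1, tape[-1..2]=0100 (head:   ^)
Step 2: in state C at pos 1, read 0 -> (C,0)->write 1,move L,goto B. Now: state=B, head=0, tape[-1..2]=0110 (head:  ^)
Step 3: in state B at pos 0, read 1 -> (B,1)->write 0,move R,goto A. Now: state=A, head=1, tape[-1..2]=0010 (head:   ^)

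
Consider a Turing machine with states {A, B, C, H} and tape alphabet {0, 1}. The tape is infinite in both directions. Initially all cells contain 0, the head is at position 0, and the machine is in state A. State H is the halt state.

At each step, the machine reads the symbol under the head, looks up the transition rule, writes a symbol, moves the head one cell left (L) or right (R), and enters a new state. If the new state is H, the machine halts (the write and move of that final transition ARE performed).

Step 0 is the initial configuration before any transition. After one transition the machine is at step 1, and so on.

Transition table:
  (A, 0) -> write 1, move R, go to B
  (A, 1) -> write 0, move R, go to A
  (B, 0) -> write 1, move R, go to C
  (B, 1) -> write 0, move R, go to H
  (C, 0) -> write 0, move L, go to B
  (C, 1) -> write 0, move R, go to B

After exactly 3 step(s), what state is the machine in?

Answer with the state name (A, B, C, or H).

Step 1: in state A at pos 0, read 0 -> (A,0)->write 1,move R,goto B. Now: state=B, head=1, tape[-1..2]=0100 (head:   ^)
Step 2: in state B at pos 1, read 0 -> (B,0)->write 1,move R,goto C. Now: state=C, head=2, tape[-1..3]=01100 (head:    ^)
Step 3: in state C at pos 2, read 0 -> (C,0)->write 0,move L,goto B. Now: state=B, head=1, tape[-1..3]=01100 (head:   ^)

Answer: B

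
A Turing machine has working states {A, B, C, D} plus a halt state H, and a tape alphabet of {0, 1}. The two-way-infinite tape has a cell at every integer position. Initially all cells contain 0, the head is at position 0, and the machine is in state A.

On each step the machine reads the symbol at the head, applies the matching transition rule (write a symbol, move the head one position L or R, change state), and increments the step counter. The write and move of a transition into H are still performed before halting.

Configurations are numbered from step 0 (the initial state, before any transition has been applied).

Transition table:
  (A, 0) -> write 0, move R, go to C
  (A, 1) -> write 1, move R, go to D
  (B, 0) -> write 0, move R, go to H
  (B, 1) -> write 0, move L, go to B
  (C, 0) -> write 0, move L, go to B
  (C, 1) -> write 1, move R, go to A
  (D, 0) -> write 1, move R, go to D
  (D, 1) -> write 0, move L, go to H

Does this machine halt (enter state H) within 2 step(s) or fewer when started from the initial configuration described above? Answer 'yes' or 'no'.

Step 1: in state A at pos 0, read 0 -> (A,0)->write 0,move R,goto C. Now: state=C, head=1, tape[-1..2]=0000 (head:   ^)
Step 2: in state C at pos 1, read 0 -> (C,0)->write 0,move L,goto B. Now: state=B, head=0, tape[-1..2]=0000 (head:  ^)
After 2 step(s): state = B (not H) -> not halted within 2 -> no

Answer: no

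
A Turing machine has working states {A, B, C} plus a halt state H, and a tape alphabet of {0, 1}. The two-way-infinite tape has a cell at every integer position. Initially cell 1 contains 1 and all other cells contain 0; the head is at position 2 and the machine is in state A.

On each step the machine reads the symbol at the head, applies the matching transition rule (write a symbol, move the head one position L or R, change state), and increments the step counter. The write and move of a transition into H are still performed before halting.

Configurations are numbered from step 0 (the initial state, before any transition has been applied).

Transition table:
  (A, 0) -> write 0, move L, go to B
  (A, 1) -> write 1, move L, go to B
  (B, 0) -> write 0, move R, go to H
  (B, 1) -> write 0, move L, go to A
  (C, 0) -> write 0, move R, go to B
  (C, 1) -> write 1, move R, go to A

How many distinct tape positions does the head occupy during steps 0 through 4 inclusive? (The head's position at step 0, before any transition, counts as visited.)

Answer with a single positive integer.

Answer: 4

Derivation:
Step 1: in state A at pos 2, read 0 -> (A,0)->write 0,move L,goto B. Now: state=B, head=1, tape[0..3]=0100 (head:  ^)
Step 2: in state B at pos 1, read 1 -> (B,1)->write 0,move L,goto A. Now: state=A, head=0, tape[-1..3]=00000 (head:  ^)
Step 3: in state A at pos 0, read 0 -> (A,0)->write 0,move L,goto B. Now: state=B, head=-1, tape[-2..3]=000000 (head:  ^)
Step 4: in state B at pos -1, read 0 -> (B,0)->write 0,move R,goto H. Now: state=H, head=0, tape[-2..3]=000000 (head:   ^)
Head positions at steps 0..4: starting at 2, distinct positions visited = {-1, 0, 1, 2} -> 4 position(s)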